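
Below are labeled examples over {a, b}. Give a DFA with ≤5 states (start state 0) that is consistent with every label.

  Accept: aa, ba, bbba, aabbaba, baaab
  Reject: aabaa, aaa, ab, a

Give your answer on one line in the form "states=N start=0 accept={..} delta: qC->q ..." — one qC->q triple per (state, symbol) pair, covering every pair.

states=4 start=0 accept={2,3} delta: 0a->1 0b->1 1a->2 1b->0 2a->1 2b->3 3a->0 3b->3

Grow the machine one transition at a time. Run the examples from 0; the earliest place one falls off (shortest prefix, ties alphabetical) gets sent to the lowest-numbered state that keeps every Accept/Reject pair distinguishable — a pair clashes when both reach the same state with identical unread suffix — and to a fresh state only if none does.
a: 0a undefined. 0a->0: no, aa/aaa meet in 0. Open state 1: 0a->1.
b: 0b undefined. 0b->0: no, ba/a meet in 1. 0b->1: ok.
aa: 1a undefined. 1a->0: no, baaab/aabaa meet in 1. 1a->1: no, aa/aaa meet in 1. Open state 2: 1a->2.
ab: 1b undefined. 1b->0: ok.
aaa: 2a undefined. 2a->0: no, baaab/aaa meet in 0. 2a->1: ok.
aab: 2b undefined. 2b->0: no, aa/aabaa meet in 2. 2b->1: no, aabbaba/aabaa meet in 1. 2b->2: no, aa/aabaa meet in 2. Open state 3: 2b->3.
aaba: 3a undefined. 3a->0: ok.
aabb: 3b undefined. 3b->0: no, aabbaba/aabaa meet in 1. 3b->1: no, aabbaba/ab meet in 0. 3b->2: no, aabbaba/aabaa meet in 1. 3b->3: ok.
All examples now run through 4 states with every (state, symbol) defined. Accept strings end in {2,3}, Reject strings end in {0,1}; accept={2,3}.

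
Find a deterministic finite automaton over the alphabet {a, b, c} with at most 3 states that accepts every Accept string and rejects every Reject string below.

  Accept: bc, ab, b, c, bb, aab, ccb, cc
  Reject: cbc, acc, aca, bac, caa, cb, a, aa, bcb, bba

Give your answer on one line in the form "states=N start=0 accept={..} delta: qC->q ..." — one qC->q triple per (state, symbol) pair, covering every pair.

Fold the examples into a partial DFA from state 0: repeatedly fix the first undefined (state, symbol) met by the shortest-then-alphabetical prefix, trying targets in increasing order and rejecting any under which an Accept and a Reject string meet in one state with the same remainder; add a state when all current targets are rejected. Accepting states are where Accept strings end.
a: 0a undefined. 0a->0: no, cc/acc meet in 0 with "cc" left. Open state 1: 0a->1.
b: 0b undefined. 0b->0: ok.
c: 0c undefined. 0c->0: no, bc/cbc meet in 0. 0c->1: no, bc/a meet in 1. Open state 2: 0c->2.
aa: 1a undefined. 1a->0: no, b/aa meet in 0. 1a->1: ok.
ab: 1b undefined. 1b->0: ok.
ac: 1c undefined. 1c->0: no, bc/acc meet in 2. 1c->1: ok.
ca: 2a undefined. 2a->0: ok.
cb: 2b undefined. 2b->0: no, bc/cbc meet in 2. 2b->1: ok.
cc: 2c undefined. 2c->0: ok.
All examples now run through 3 states with every (state, symbol) defined. Accept strings end in {0,2}, Reject strings end in {1}; accept={0,2}.

states=3 start=0 accept={0,2} delta: 0a->1 0b->0 0c->2 1a->1 1b->0 1c->1 2a->0 2b->1 2c->0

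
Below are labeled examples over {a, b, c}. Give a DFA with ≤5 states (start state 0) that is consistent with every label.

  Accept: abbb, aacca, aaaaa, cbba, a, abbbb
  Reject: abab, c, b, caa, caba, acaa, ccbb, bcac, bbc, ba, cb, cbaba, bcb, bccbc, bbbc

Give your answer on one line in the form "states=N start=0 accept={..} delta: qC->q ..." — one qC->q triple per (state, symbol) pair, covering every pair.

states=4 start=0 accept={0,3} delta: 0a->0 0b->1 0c->1 1a->1 1b->2 1c->0 2a->1 2b->3 2c->1 3a->0 3b->0 3c->1

Fold the examples into a partial DFA from state 0: repeatedly fix the first undefined (state, symbol) met by the shortest-then-alphabetical prefix, trying targets in increasing order and rejecting any under which an Accept and a Reject string meet in one state with the same remainder; add a state when all current targets are rejected. Accepting states are where Accept strings end.
a: 0a undefined. 0a->0: ok.
b: 0b undefined. 0b->0: no, abbb/abab meet in 0. Open state 1: 0b->1.
c: 0c undefined. 0c->0: no, aacca/c meet in 0. 0c->1: ok.
ba: 1a undefined. 1a->0: no, aaaaa/caa meet in 0. 1a->1: ok.
bb: 1b undefined. 1b->0: no, abbb/c meet in 1. 1b->1: no, abbb/abab meet in 1. Open state 2: 1b->2.
bc: 1c undefined. 1c->0: ok.
bbb: 2b undefined. 2b->0: no, abbbb/c meet in 1. 2b->1: no, abbb/c meet in 1. 2b->2: no, abbb/abab meet in 2. Open state 3: 2b->3.
bbc: 2c undefined. 2c->0: no, aacca/bbc meet in 0. 2c->1: ok.
cba: 2a undefined. 2a->0: no, aacca/caba meet in 0. 2a->1: ok.
bbbc: 3c undefined. 3c->0: no, aacca/bbbc meet in 0. 3c->1: ok.
cbba: 3a undefined. 3a->0: ok.
abbbb: 3b undefined. 3b->0: ok.
All examples now run through 4 states with every (state, symbol) defined. Accept strings end in {0,3}, Reject strings end in {1,2}; accept={0,3}.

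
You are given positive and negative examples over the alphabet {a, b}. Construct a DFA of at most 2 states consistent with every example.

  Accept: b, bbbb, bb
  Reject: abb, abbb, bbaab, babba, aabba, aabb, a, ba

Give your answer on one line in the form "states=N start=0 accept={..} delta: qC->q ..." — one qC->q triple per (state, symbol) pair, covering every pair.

State merging on the prefix tree: take the shortest (then alphabetical) example prefix whose next move is undefined and point that move at state 0, else 1, else 2, ...; a target is out if some Accept/Reject pair would then sit in one state with the same input left (inseparable). If every existing state is out, open a new one.
a: 0a undefined. 0a->0: no, bb/abb meet in 0 with "bb" left. Open state 1: 0a->1.
b: 0b undefined. 0b->0: ok.
aa: 1a undefined. 1a->0: no, b/bbaab meet in 0. 1a->1: ok.
ab: 1b undefined. 1b->0: no, b/abb meet in 0. 1b->1: ok.
All examples now run through 2 states with every (state, symbol) defined. Accept strings end in {0}, Reject strings end in {1}; accept={0}.

states=2 start=0 accept={0} delta: 0a->1 0b->0 1a->1 1b->1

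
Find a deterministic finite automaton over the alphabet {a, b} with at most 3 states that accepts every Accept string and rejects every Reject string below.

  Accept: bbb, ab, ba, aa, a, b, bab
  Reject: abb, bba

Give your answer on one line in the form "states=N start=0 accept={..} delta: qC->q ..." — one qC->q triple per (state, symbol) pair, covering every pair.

Grow the machine one transition at a time. Run the examples from 0; the earliest place one falls off (shortest prefix, ties alphabetical) gets sent to the lowest-numbered state that keeps every Accept/Reject pair distinguishable — a pair clashes when both reach the same state with identical unread suffix — and to a fresh state only if none does.
a: 0a undefined. 0a->0: ok.
b: 0b undefined. 0b->0: no, bbb/abb meet in 0. Open state 1: 0b->1.
ba: 1a undefined. 1a->0: ok.
bb: 1b undefined. 1b->0: no, ba/abb meet in 0. 1b->1: no, bbb/abb meet in 1. Open state 2: 1b->2.
bba: 2a undefined. 2a->0: no, ba/bba meet in 0. 2a->1: no, ab/bba meet in 1. 2a->2: ok.
bbb: 2b undefined. 2b->0: ok.
All examples now run through 3 states with every (state, symbol) defined. Accept strings end in {0,1}, Reject strings end in {2}; accept={0,1}.

states=3 start=0 accept={0,1} delta: 0a->0 0b->1 1a->0 1b->2 2a->2 2b->0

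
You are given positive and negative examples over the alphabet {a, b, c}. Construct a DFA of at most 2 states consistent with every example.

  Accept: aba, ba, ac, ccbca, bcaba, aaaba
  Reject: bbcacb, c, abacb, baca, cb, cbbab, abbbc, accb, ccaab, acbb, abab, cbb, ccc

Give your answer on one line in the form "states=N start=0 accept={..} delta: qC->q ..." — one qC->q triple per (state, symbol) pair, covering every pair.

states=2 start=0 accept={1} delta: 0a->1 0b->0 0c->0 1a->0 1b->0 1c->1

State merging on the prefix tree: take the shortest (then alphabetical) example prefix whose next move is undefined and point that move at state 0, else 1, else 2, ...; a target is out if some Accept/Reject pair would then sit in one state with the same input left (inseparable). If every existing state is out, open a new one.
a: 0a undefined. 0a->0: no, ac/c meet in 0 with "c" left. Open state 1: 0a->1.
b: 0b undefined. 0b->0: ok.
c: 0c undefined. 0c->0: ok.
aa: 1a undefined. 1a->0: ok.
ab: 1b undefined. 1b->0: ok.
ac: 1c undefined. 1c->0: no, aba/baca meet in 1. 1c->1: ok.
All examples now run through 2 states with every (state, symbol) defined. Accept strings end in {1}, Reject strings end in {0}; accept={1}.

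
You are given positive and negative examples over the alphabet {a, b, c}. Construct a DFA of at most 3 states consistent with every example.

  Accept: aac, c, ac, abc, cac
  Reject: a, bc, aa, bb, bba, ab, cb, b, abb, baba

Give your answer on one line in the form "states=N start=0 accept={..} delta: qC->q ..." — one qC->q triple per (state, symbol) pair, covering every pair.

states=3 start=0 accept={0} delta: 0a->1 0b->2 0c->0 1a->1 1b->1 1c->0 2a->1 2b->1 2c->1

Grow the machine one transition at a time. Run the examples from 0; the earliest place one falls off (shortest prefix, ties alphabetical) gets sent to the lowest-numbered state that keeps every Accept/Reject pair distinguishable — a pair clashes when both reach the same state with identical unread suffix — and to a fresh state only if none does.
a: 0a undefined. 0a->0: no, abc/bc meet in 0 with "bc" left. Open state 1: 0a->1.
b: 0b undefined. 0b->0: no, c/bc meet in 0 with "c" left. 0b->1: no, ac/bc meet in 1 with "c" left. Open state 2: 0b->2.
c: 0c undefined. 0c->0: ok.
aa: 1a undefined. 1a->0: no, aac/aa meet in 0. 1a->1: ok.
ab: 1b undefined. 1b->0: no, c/ab meet in 0. 1b->1: ok.
ac: 1c undefined. 1c->0: ok.
ba: 2a undefined. 2a->0: no, aac/baba meet in 0. 2a->1: ok.
bb: 2b undefined. 2b->0: no, aac/bb meet in 0. 2b->1: ok.
bc: 2c undefined. 2c->0: no, aac/bc meet in 0. 2c->1: ok.
All examples now run through 3 states with every (state, symbol) defined. Accept strings end in {0}, Reject strings end in {1,2}; accept={0}.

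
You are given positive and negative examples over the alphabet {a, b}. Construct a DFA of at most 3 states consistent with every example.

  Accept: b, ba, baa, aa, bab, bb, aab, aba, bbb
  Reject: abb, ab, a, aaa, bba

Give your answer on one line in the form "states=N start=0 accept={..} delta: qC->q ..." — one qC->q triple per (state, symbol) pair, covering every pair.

states=3 start=0 accept={0,2} delta: 0a->1 0b->2 1a->0 1b->1 2a->2 2b->0

State merging on the prefix tree: take the shortest (then alphabetical) example prefix whose next move is undefined and point that move at state 0, else 1, else 2, ...; a target is out if some Accept/Reject pair would then sit in one state with the same input left (inseparable). If every existing state is out, open a new one.
a: 0a undefined. 0a->0: no, b/ab meet in 0 with "b" left. Open state 1: 0a->1.
b: 0b undefined. 0b->0: no, ba/a meet in 1. 0b->1: no, b/a meet in 1. Open state 2: 0b->2.
aa: 1a undefined. 1a->0: ok.
ab: 1b undefined. 1b->0: no, b/abb meet in 2. 1b->1: ok.
ba: 2a undefined. 2a->0: no, baa/abb meet in 1. 2a->1: no, ba/abb meet in 1. 2a->2: ok.
bb: 2b undefined. 2b->0: ok.
All examples now run through 3 states with every (state, symbol) defined. Accept strings end in {0,2}, Reject strings end in {1}; accept={0,2}.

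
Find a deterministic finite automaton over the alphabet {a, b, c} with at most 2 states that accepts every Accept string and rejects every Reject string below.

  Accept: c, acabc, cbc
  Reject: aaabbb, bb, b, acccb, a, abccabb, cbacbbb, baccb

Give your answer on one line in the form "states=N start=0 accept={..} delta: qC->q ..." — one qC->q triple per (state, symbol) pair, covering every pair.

Grow the machine one transition at a time. Run the examples from 0; the earliest place one falls off (shortest prefix, ties alphabetical) gets sent to the lowest-numbered state that keeps every Accept/Reject pair distinguishable — a pair clashes when both reach the same state with identical unread suffix — and to a fresh state only if none does.
a: 0a undefined. 0a->0: ok.
b: 0b undefined. 0b->0: ok.
c: 0c undefined. 0c->0: no, c/aaabbb meet in 0. Open state 1: 0c->1.
cb: 1b undefined. 1b->0: ok.
aca: 1a undefined. 1a->0: ok.
acc: 1c undefined. 1c->0: ok.
All examples now run through 2 states with every (state, symbol) defined. Accept strings end in {1}, Reject strings end in {0}; accept={1}.

states=2 start=0 accept={1} delta: 0a->0 0b->0 0c->1 1a->0 1b->0 1c->0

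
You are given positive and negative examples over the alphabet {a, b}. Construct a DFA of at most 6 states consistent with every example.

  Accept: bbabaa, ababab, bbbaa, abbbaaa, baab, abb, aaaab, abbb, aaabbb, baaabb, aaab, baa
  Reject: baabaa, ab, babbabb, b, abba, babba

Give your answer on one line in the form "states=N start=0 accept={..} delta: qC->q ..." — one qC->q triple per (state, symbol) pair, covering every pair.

Fold the examples into a partial DFA from state 0: repeatedly fix the first undefined (state, symbol) met by the shortest-then-alphabetical prefix, trying targets in increasing order and rejecting any under which an Accept and a Reject string meet in one state with the same remainder; add a state when all current targets are rejected. Accepting states are where Accept strings end.
a: 0a undefined. 0a->0: no, aaaab/ab meet in 0 with "b" left. Open state 1: 0a->1.
b: 0b undefined. 0b->0: ok.
aa: 1a undefined. 1a->0: no, bbbaa/baabaa meet in 0. 1a->1: no, bbabaa/baabaa meet in 1 with "baa" left. Open state 2: 1a->2.
ab: 1b undefined. 1b->0: no, ababab/ab meet in 0. 1b->1: no, bbbaa/abba meet in 2. 1b->2: no, bbbaa/ab meet in 2. Open state 3: 1b->3.
aaa: 2a undefined. 2a->0: no, aaaab/ab meet in 3. 2a->1: no, aaab/ab meet in 3. 2a->2: ok.
aba: 3a undefined. 3a->0: no, ababab/ab meet in 3. 3a->1: no, ababab/ab meet in 3. 3a->2: ok.
abb: 3b undefined. 3b->0: no, abb/babbabb meet in 0. 3b->1: no, bbabaa/abba meet in 2. 3b->2: no, bbabaa/abba meet in 2. 3b->3: no, bbabaa/abba meet in 2. Open state 4: 3b->4.
aaab: 2b undefined. 2b->0: no, bbabaa/baabaa meet in 2. 2b->1: no, bbabaa/baabaa meet in 2. 2b->2: no, bbabaa/baabaa meet in 2. 2b->3: no, bbabaa/baabaa meet in 2. 2b->4: ok.
abba: 4a undefined. 4a->0: no, ababab/babbabb meet in 0. 4a->1: no, bbabaa/baabaa meet in 2. 4a->2: no, bbabaa/baabaa meet in 2. 4a->3: no, bbabaa/baabaa meet in 2. 4a->4: no, baab/baabaa meet in 4. Open state 5: 4a->5.
abbb: 4b undefined. 4b->0: no, abbb/b meet in 0. 4b->1: no, aaabbb/ab meet in 3. 4b->2: ok.
ababab: 5b undefined. 5b->0: no, ababab/babbabb meet in 0. 5b->1: ok.
baabaa: 5a undefined. 5a->0: ok.
All examples now run through 6 states with every (state, symbol) defined. Accept strings end in {1,2,4}, Reject strings end in {0,3,5}; accept={1,2,4}.

states=6 start=0 accept={1,2,4} delta: 0a->1 0b->0 1a->2 1b->3 2a->2 2b->4 3a->2 3b->4 4a->5 4b->2 5a->0 5b->1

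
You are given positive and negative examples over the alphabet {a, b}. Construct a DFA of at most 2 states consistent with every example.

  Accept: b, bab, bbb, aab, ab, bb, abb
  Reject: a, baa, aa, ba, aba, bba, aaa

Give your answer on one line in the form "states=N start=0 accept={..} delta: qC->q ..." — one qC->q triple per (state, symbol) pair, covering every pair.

State merging on the prefix tree: take the shortest (then alphabetical) example prefix whose next move is undefined and point that move at state 0, else 1, else 2, ...; a target is out if some Accept/Reject pair would then sit in one state with the same input left (inseparable). If every existing state is out, open a new one.
a: 0a undefined. 0a->0: ok.
b: 0b undefined. 0b->0: no, b/a meet in 0. Open state 1: 0b->1.
ba: 1a undefined. 1a->0: ok.
bb: 1b undefined. 1b->0: no, bb/a meet in 0. 1b->1: ok.
All examples now run through 2 states with every (state, symbol) defined. Accept strings end in {1}, Reject strings end in {0}; accept={1}.

states=2 start=0 accept={1} delta: 0a->0 0b->1 1a->0 1b->1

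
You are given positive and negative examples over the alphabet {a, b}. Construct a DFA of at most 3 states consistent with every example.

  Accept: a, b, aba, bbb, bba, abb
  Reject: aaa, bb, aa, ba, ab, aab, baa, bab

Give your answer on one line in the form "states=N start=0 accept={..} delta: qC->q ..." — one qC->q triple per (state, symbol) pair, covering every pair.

Grow the machine one transition at a time. Run the examples from 0; the earliest place one falls off (shortest prefix, ties alphabetical) gets sent to the lowest-numbered state that keeps every Accept/Reject pair distinguishable — a pair clashes when both reach the same state with identical unread suffix — and to a fresh state only if none does.
a: 0a undefined. 0a->0: no, a/aaa meet in 0. Open state 1: 0a->1.
b: 0b undefined. 0b->0: no, a/ba meet in 1. 0b->1: ok.
aa: 1a undefined. 1a->0: no, a/aaa meet in 1. 1a->1: no, a/aaa meet in 1. Open state 2: 1a->2.
ab: 1b undefined. 1b->0: ok.
aaa: 2a undefined. 2a->0: ok.
aab: 2b undefined. 2b->0: ok.
All examples now run through 3 states with every (state, symbol) defined. Accept strings end in {1}, Reject strings end in {0,2}; accept={1}.

states=3 start=0 accept={1} delta: 0a->1 0b->1 1a->2 1b->0 2a->0 2b->0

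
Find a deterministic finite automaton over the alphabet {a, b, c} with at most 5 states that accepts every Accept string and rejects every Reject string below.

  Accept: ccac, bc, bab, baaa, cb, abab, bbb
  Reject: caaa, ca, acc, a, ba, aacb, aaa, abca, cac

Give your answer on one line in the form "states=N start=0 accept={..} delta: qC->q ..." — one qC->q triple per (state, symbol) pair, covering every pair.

Grow the machine one transition at a time. Run the examples from 0; the earliest place one falls off (shortest prefix, ties alphabetical) gets sent to the lowest-numbered state that keeps every Accept/Reject pair distinguishable — a pair clashes when both reach the same state with identical unread suffix — and to a fresh state only if none does.
a: 0a undefined. 0a->0: no, cb/aacb meet in 0 with "cb" left. Open state 1: 0a->1.
b: 0b undefined. 0b->0: no, baaa/aaa meet in 1 with "aa" left. 0b->1: ok.
c: 0c undefined. 0c->0: no, ccac/cac meet in 1 with "c" left. 0c->1: no, baaa/caaa meet in 1 with "aaa" left. Open state 2: 0c->2.
aa: 1a undefined. 1a->0: no, bab/a meet in 1. 1a->1: no, baaa/a meet in 1. 1a->2: ok.
ab: 1b undefined. 1b->0: no, bbb/a meet in 1. 1b->1: no, bbb/a meet in 1. 1b->2: ok.
ac: 1c undefined. 1c->0: ok.
ca: 2a undefined. 2a->0: no, bc/ca meet in 0. 2a->1: no, bc/cac meet in 0. 2a->2: no, baaa/caaa meet in 2. Open state 3: 2a->3.
cb: 2b undefined. 2b->0: ok.
cc: 2c undefined. 2c->0: ok.
caa: 3a undefined. 3a->0: ok.
cac: 3c undefined. 3c->0: no, ccac/cac meet in 0. 3c->1: ok.
abab: 3b undefined. 3b->0: ok.
All examples now run through 4 states with every (state, symbol) defined. Accept strings end in {0}, Reject strings end in {1,2,3}; accept={0}.

states=4 start=0 accept={0} delta: 0a->1 0b->1 0c->2 1a->2 1b->2 1c->0 2a->3 2b->0 2c->0 3a->0 3b->0 3c->1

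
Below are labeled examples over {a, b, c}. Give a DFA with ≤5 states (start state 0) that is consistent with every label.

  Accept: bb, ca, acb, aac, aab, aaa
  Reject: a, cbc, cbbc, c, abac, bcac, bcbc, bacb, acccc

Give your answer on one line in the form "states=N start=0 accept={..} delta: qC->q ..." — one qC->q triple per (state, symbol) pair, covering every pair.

Grow the machine one transition at a time. Run the examples from 0; the earliest place one falls off (shortest prefix, ties alphabetical) gets sent to the lowest-numbered state that keeps every Accept/Reject pair distinguishable — a pair clashes when both reach the same state with identical unread suffix — and to a fresh state only if none does.
a: 0a undefined. 0a->0: no, aac/c meet in 0 with "c" left. Open state 1: 0a->1.
b: 0b undefined. 0b->0: no, acb/bacb meet in 1 with "cb" left. 0b->1: ok.
c: 0c undefined. 0c->0: no, ca/a meet in 1. 0c->1: ok.
aa: 1a undefined. 1a->0: no, bb/bacb meet in 1 with "b" left. 1a->1: no, ca/a meet in 1. Open state 2: 1a->2.
ab: 1b undefined. 1b->0: ok.
ac: 1c undefined. 1c->0: no, bb/cbbc meet in 0. 1c->1: no, aac/bcac meet in 2 with "c" left. 1c->2: no, ca/cbbc meet in 2. Open state 3: 1c->3.
aaa: 2a undefined. 2a->0: ok.
aab: 2b undefined. 2b->0: ok.
aac: 2c undefined. 2c->0: ok.
acb: 3b undefined. 3b->0: ok.
acc: 3c undefined. 3c->0: ok.
bca: 3a undefined. 3a->0: ok.
All examples now run through 4 states with every (state, symbol) defined. Accept strings end in {0,2}, Reject strings end in {1,3}; accept={0,2}.

states=4 start=0 accept={0,2} delta: 0a->1 0b->1 0c->1 1a->2 1b->0 1c->3 2a->0 2b->0 2c->0 3a->0 3b->0 3c->0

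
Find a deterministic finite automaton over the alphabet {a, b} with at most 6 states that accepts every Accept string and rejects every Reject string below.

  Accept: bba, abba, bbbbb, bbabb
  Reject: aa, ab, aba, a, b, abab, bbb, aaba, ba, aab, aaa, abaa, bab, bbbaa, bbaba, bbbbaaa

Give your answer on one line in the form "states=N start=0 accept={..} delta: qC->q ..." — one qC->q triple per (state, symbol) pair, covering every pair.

states=5 start=0 accept={2,4} delta: 0a->0 0b->1 1a->0 1b->2 2a->2 2b->3 3a->0 3b->4 4a->0 4b->2

Fold the examples into a partial DFA from state 0: repeatedly fix the first undefined (state, symbol) met by the shortest-then-alphabetical prefix, trying targets in increasing order and rejecting any under which an Accept and a Reject string meet in one state with the same remainder; add a state when all current targets are rejected. Accepting states are where Accept strings end.
a: 0a undefined. 0a->0: ok.
b: 0b undefined. 0b->0: no, bba/aa meet in 0. Open state 1: 0b->1.
ba: 1a undefined. 1a->0: ok.
bb: 1b undefined. 1b->0: no, bba/aa meet in 0. 1b->1: no, bba/aa meet in 0. Open state 2: 1b->2.
bba: 2a undefined. 2a->0: no, bba/aa meet in 0. 2a->1: no, bba/ab meet in 1. 2a->2: ok.
bbb: 2b undefined. 2b->0: no, bbabb/ab meet in 1. 2b->1: no, bba/bbbbaaa meet in 2. 2b->2: no, bba/bbb meet in 2. Open state 3: 2b->3.
bbba: 3a undefined. 3a->0: ok.
bbbb: 3b undefined. 3b->0: no, bbbbb/ab meet in 1. 3b->1: no, bbabb/ab meet in 1. 3b->2: no, bba/bbbbaaa meet in 2. 3b->3: no, bbbbb/bbb meet in 3. Open state 4: 3b->4.
bbbba: 4a undefined. 4a->0: ok.
bbbbb: 4b undefined. 4b->0: no, bbbbb/aa meet in 0. 4b->1: no, bbbbb/ab meet in 1. 4b->2: ok.
All examples now run through 5 states with every (state, symbol) defined. Accept strings end in {2,4}, Reject strings end in {0,1,3}; accept={2,4}.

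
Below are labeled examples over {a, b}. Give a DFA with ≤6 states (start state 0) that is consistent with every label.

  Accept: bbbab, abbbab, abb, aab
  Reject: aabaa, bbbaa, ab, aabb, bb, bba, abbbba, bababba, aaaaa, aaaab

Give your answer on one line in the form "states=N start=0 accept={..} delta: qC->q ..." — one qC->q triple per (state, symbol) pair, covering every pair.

states=3 start=0 accept={1} delta: 0a->1 0b->1 1a->2 1b->2 2a->0 2b->1

Fold the examples into a partial DFA from state 0: repeatedly fix the first undefined (state, symbol) met by the shortest-then-alphabetical prefix, trying targets in increasing order and rejecting any under which an Accept and a Reject string meet in one state with the same remainder; add a state when all current targets are rejected. Accepting states are where Accept strings end.
a: 0a undefined. 0a->0: no, abb/aabb meet in 0 with "bb" left. Open state 1: 0a->1.
b: 0b undefined. 0b->0: no, bbbab/ab meet in 1 with "b" left. 0b->1: ok.
aa: 1a undefined. 1a->0: no, aab/aabaa meet in 1. 1a->1: no, abb/aabb meet in 1 with "bb" left. Open state 2: 1a->2.
ab: 1b undefined. 1b->0: no, abbbab/ab meet in 0. 1b->1: no, abb/ab meet in 1. 1b->2: ok.
aaa: 2a undefined. 2a->0: ok.
aab: 2b undefined. 2b->0: no, bbbab/aabaa meet in 2. 2b->1: ok.
All examples now run through 3 states with every (state, symbol) defined. Accept strings end in {1}, Reject strings end in {0,2}; accept={1}.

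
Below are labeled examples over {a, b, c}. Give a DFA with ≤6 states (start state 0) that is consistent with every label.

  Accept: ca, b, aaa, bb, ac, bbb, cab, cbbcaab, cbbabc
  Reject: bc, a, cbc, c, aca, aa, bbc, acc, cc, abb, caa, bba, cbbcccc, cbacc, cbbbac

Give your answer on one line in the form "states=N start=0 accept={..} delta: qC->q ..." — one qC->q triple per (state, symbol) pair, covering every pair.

Grow the machine one transition at a time. Run the examples from 0; the earliest place one falls off (shortest prefix, ties alphabetical) gets sent to the lowest-numbered state that keeps every Accept/Reject pair distinguishable — a pair clashes when both reach the same state with identical unread suffix — and to a fresh state only if none does.
a: 0a undefined. 0a->0: no, ca/aca meet in 0 with "ca" left. Open state 1: 0a->1.
b: 0b undefined. 0b->0: ok.
c: 0c undefined. 0c->0: no, ca/a meet in 1. 0c->1: no, ca/aa meet in 1 with "a" left. Open state 2: 0c->2.
aa: 1a undefined. 1a->0: no, b/aa meet in 0. 1a->1: no, aaa/a meet in 1. 1a->2: ok.
ab: 1b undefined. 1b->0: no, b/abb meet in 0. 1b->1: ok.
ac: 1c undefined. 1c->0: ok.
ca: 2a undefined. 2a->0: ok.
cb: 2b undefined. 2b->0: no, ca/cbbbac meet in 0. 2b->1: no, ca/cbc meet in 0. 2b->2: no, cbbabc/bc meet in 2. Open state 3: 2b->3.
cc: 2c undefined. 2c->0: no, ca/cc meet in 0. 2c->1: ok.
cba: 3a undefined. 3a->0: ok.
cbb: 3b undefined. 3b->0: no, ca/cbbbac meet in 0. 3b->1: no, ca/cbbcccc meet in 0. 3b->2: no, cbbabc/bc meet in 2. 3b->3: no, cbbabc/bc meet in 2. Open state 4: 3b->4.
cbc: 3c undefined. 3c->0: no, ca/cbc meet in 0. 3c->1: ok.
cbba: 4a undefined. 4a->0: no, cbbabc/bc meet in 2. 4a->1: ok.
cbbb: 4b undefined. 4b->0: no, ca/cbbbac meet in 0. 4b->1: ok.
cbbc: 4c undefined. 4c->0: no, ca/cbbcccc meet in 0. 4c->1: ok.
All examples now run through 5 states with every (state, symbol) defined. Accept strings end in {0}, Reject strings end in {1,2}; accept={0}.

states=5 start=0 accept={0} delta: 0a->1 0b->0 0c->2 1a->2 1b->1 1c->0 2a->0 2b->3 2c->1 3a->0 3b->4 3c->1 4a->1 4b->1 4c->1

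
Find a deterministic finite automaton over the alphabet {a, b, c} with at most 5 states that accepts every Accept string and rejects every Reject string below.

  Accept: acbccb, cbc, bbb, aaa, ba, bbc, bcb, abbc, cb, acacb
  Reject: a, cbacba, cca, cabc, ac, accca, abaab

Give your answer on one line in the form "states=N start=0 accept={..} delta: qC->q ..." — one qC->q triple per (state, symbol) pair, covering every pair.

Grow the machine one transition at a time. Run the examples from 0; the earliest place one falls off (shortest prefix, ties alphabetical) gets sent to the lowest-numbered state that keeps every Accept/Reject pair distinguishable — a pair clashes when both reach the same state with identical unread suffix — and to a fresh state only if none does.
a: 0a undefined. 0a->0: no, aaa/a meet in 0. Open state 1: 0a->1.
b: 0b undefined. 0b->0: no, ba/a meet in 1. 0b->1: ok.
c: 0c undefined. 0c->0: no, cbc/ac meet in 1 with "c" left. 0c->1: ok.
aa: 1a undefined. 1a->0: no, aaa/a meet in 1. 1a->1: no, cbc/cabc meet in 1 with "bc" left. Open state 2: 1a->2.
ab: 1b undefined. 1b->0: no, cbc/a meet in 1. 1b->1: no, cbc/ac meet in 1 with "c" left. 1b->2: no, abbc/cabc meet in 2 with "bc" left. Open state 3: 1b->3.
ac: 1c undefined. 1c->0: no, bcb/a meet in 1. 1c->1: no, ba/cca meet in 2. 1c->2: no, aaa/cca meet in 2 with "a" left. 1c->3: no, cb/ac meet in 3. Open state 4: 1c->4.
aaa: 2a undefined. 2a->0: ok.
aba: 3a undefined. 3a->0: no, aaa/cbacba meet in 0. 3a->1: ok.
abb: 3b undefined. 3b->0: no, abbc/a meet in 1. 3b->1: no, bbb/a meet in 1. 3b->2: ok.
aca: 4a undefined. 4a->0: no, aaa/cca meet in 0. 4a->1: ok.
acb: 4b undefined. 4b->0: ok.
acc: 4c undefined. 4c->0: no, bbb/accca meet in 2. 4c->1: ok.
bbc: 3c undefined. 3c->0: ok.
cab: 2b undefined. 2b->0: no, acbccb/abaab meet in 0. 2b->1: ok.
abbc: 2c undefined. 2c->0: ok.
All examples now run through 5 states with every (state, symbol) defined. Accept strings end in {0,2,3}, Reject strings end in {1,4}; accept={0,2,3}.

states=5 start=0 accept={0,2,3} delta: 0a->1 0b->1 0c->1 1a->2 1b->3 1c->4 2a->0 2b->1 2c->0 3a->1 3b->2 3c->0 4a->1 4b->0 4c->1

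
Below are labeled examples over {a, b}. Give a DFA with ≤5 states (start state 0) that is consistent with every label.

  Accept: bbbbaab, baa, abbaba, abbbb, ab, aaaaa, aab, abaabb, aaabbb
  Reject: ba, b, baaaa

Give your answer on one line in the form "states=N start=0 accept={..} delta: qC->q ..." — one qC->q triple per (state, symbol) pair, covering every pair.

states=4 start=0 accept={2} delta: 0a->1 0b->0 1a->2 1b->2 2a->3 2b->2 3a->1 3b->1

Fold the examples into a partial DFA from state 0: repeatedly fix the first undefined (state, symbol) met by the shortest-then-alphabetical prefix, trying targets in increasing order and rejecting any under which an Accept and a Reject string meet in one state with the same remainder; add a state when all current targets are rejected. Accepting states are where Accept strings end.
a: 0a undefined. 0a->0: no, ab/b meet in 0 with "b" left. Open state 1: 0a->1.
b: 0b undefined. 0b->0: ok.
aa: 1a undefined. 1a->0: no, bbbbaab/b meet in 0. 1a->1: no, baa/ba meet in 1. Open state 2: 1a->2.
ab: 1b undefined. 1b->0: no, abbaba/ba meet in 1. 1b->1: no, abbbb/ba meet in 1. 1b->2: ok.
aaa: 2a undefined. 2a->0: no, aaabbb/b meet in 0. 2a->1: no, baa/baaaa meet in 2. 2a->2: no, baa/baaaa meet in 2. Open state 3: 2a->3.
aab: 2b undefined. 2b->0: no, bbbbaab/b meet in 0. 2b->1: no, bbbbaab/ba meet in 1. 2b->2: ok.
aaaa: 3a undefined. 3a->0: no, aaaaa/ba meet in 1. 3a->1: ok.
aaab: 3b undefined. 3b->0: no, abbaba/ba meet in 1. 3b->1: ok.
All examples now run through 4 states with every (state, symbol) defined. Accept strings end in {2}, Reject strings end in {0,1}; accept={2}.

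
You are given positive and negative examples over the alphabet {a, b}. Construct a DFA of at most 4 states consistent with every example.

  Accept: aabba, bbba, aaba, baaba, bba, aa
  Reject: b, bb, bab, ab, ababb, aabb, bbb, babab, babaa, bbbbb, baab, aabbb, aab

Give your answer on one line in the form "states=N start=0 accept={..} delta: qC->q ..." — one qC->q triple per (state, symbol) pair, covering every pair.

states=4 start=0 accept={0,2} delta: 0a->0 0b->1 1a->2 1b->1 2a->0 2b->3 3a->3 3b->1

Grow the machine one transition at a time. Run the examples from 0; the earliest place one falls off (shortest prefix, ties alphabetical) gets sent to the lowest-numbered state that keeps every Accept/Reject pair distinguishable — a pair clashes when both reach the same state with identical unread suffix — and to a fresh state only if none does.
a: 0a undefined. 0a->0: ok.
b: 0b undefined. 0b->0: no, aabba/b meet in 0. Open state 1: 0b->1.
ba: 1a undefined. 1a->0: no, aaba/babaa meet in 0. 1a->1: no, aaba/b meet in 1. Open state 2: 1a->2.
bb: 1b undefined. 1b->0: no, aabba/bb meet in 0. 1b->1: ok.
baa: 2a undefined. 2a->0: ok.
bab: 2b undefined. 2b->0: no, aa/bab meet in 0. 2b->1: no, aa/babaa meet in 0. 2b->2: no, aabba/bab meet in 2. Open state 3: 2b->3.
baba: 3a undefined. 3a->0: no, aa/babaa meet in 0. 3a->1: no, aabba/babaa meet in 2. 3a->2: no, aa/babaa meet in 0. 3a->3: ok.
ababb: 3b undefined. 3b->0: no, aa/ababb meet in 0. 3b->1: ok.
All examples now run through 4 states with every (state, symbol) defined. Accept strings end in {0,2}, Reject strings end in {1,3}; accept={0,2}.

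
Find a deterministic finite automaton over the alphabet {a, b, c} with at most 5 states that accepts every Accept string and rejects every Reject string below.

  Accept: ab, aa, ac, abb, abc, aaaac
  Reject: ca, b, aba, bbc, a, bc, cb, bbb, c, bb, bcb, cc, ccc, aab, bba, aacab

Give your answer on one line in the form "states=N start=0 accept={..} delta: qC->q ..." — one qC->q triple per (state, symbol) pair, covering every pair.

states=4 start=0 accept={2,3} delta: 0a->1 0b->0 0c->0 1a->2 1b->3 1c->2 2a->0 2b->0 2c->1 3a->0 3b->2 3c->2

State merging on the prefix tree: take the shortest (then alphabetical) example prefix whose next move is undefined and point that move at state 0, else 1, else 2, ...; a target is out if some Accept/Reject pair would then sit in one state with the same input left (inseparable). If every existing state is out, open a new one.
a: 0a undefined. 0a->0: no, ab/b meet in 0 with "b" left. Open state 1: 0a->1.
b: 0b undefined. 0b->0: ok.
c: 0c undefined. 0c->0: ok.
aa: 1a undefined. 1a->0: no, ab/aacab meet in 1 with "b" left. 1a->1: no, ab/aab meet in 1 with "b" left. Open state 2: 1a->2.
ab: 1b undefined. 1b->0: no, ab/b meet in 0. 1b->1: no, ab/ca meet in 1. 1b->2: no, abb/aab meet in 2 with "b" left. Open state 3: 1b->3.
ac: 1c undefined. 1c->0: no, ac/b meet in 0. 1c->1: no, ac/ca meet in 1. 1c->2: ok.
aaa: 2a undefined. 2a->0: ok.
aab: 2b undefined. 2b->0: ok.
aac: 2c undefined. 2c->0: no, ab/aacab meet in 3. 2c->1: ok.
aba: 3a undefined. 3a->0: ok.
abb: 3b undefined. 3b->0: no, abb/b meet in 0. 3b->1: no, abb/ca meet in 1. 3b->2: ok.
abc: 3c undefined. 3c->0: no, abc/b meet in 0. 3c->1: no, abc/ca meet in 1. 3c->2: ok.
All examples now run through 4 states with every (state, symbol) defined. Accept strings end in {2,3}, Reject strings end in {0,1}; accept={2,3}.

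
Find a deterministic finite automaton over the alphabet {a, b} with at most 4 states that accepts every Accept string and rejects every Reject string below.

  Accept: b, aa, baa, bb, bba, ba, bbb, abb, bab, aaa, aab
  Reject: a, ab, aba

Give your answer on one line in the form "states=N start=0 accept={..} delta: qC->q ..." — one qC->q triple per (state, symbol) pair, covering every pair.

Grow the machine one transition at a time. Run the examples from 0; the earliest place one falls off (shortest prefix, ties alphabetical) gets sent to the lowest-numbered state that keeps every Accept/Reject pair distinguishable — a pair clashes when both reach the same state with identical unread suffix — and to a fresh state only if none does.
a: 0a undefined. 0a->0: no, b/ab meet in 0 with "b" left. Open state 1: 0a->1.
b: 0b undefined. 0b->0: no, bba/a meet in 1. 0b->1: no, b/a meet in 1. Open state 2: 0b->2.
aa: 1a undefined. 1a->0: no, aaa/a meet in 1. 1a->1: no, aa/a meet in 1. 1a->2: ok.
ab: 1b undefined. 1b->0: ok.
ba: 2a undefined. 2a->0: no, baa/a meet in 1. 2a->1: no, ba/a meet in 1. 2a->2: ok.
bb: 2b undefined. 2b->0: no, bb/ab meet in 0. 2b->1: no, bb/a meet in 1. 2b->2: ok.
All examples now run through 3 states with every (state, symbol) defined. Accept strings end in {2}, Reject strings end in {0,1}; accept={2}.

states=3 start=0 accept={2} delta: 0a->1 0b->2 1a->2 1b->0 2a->2 2b->2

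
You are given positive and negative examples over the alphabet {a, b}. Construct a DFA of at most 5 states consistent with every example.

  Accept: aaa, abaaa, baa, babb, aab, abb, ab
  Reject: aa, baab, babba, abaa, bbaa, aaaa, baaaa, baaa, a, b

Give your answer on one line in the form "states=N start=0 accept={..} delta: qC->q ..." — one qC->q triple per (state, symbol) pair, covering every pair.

Grow the machine one transition at a time. Run the examples from 0; the earliest place one falls off (shortest prefix, ties alphabetical) gets sent to the lowest-numbered state that keeps every Accept/Reject pair distinguishable — a pair clashes when both reach the same state with identical unread suffix — and to a fresh state only if none does.
a: 0a undefined. 0a->0: no, aaa/aa meet in 0. Open state 1: 0a->1.
b: 0b undefined. 0b->0: no, aaa/baaa meet in 1 with "aa" left. 0b->1: ok.
aa: 1a undefined. 1a->0: no, aaa/baaaa meet in 1. 1a->1: no, aaa/aa meet in 1. Open state 2: 1a->2.
ab: 1b undefined. 1b->0: no, abb/a meet in 1. 1b->1: no, aaa/abaa meet in 2 with "a" left. 1b->2: no, abaaa/baaaa meet in 2 with "aaa" left. Open state 3: 1b->3.
aaa: 2a undefined. 2a->0: ok.
aab: 2b undefined. 2b->0: no, babb/baab meet in 1. 2b->1: no, aab/baab meet in 1. 2b->2: no, aaa/babba meet in 0. 2b->3: ok.
aba: 3a undefined. 3a->0: no, abaaa/aa meet in 2. 3a->1: ok.
abb: 3b undefined. 3b->0: ok.
All examples now run through 4 states with every (state, symbol) defined. Accept strings end in {0,3}, Reject strings end in {1,2}; accept={0,3}.

states=4 start=0 accept={0,3} delta: 0a->1 0b->1 1a->2 1b->3 2a->0 2b->3 3a->1 3b->0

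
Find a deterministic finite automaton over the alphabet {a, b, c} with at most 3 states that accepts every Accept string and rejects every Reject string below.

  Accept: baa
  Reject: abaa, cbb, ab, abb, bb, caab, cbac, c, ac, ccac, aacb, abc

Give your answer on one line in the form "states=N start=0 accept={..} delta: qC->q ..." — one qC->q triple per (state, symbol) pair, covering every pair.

states=3 start=0 accept={1} delta: 0a->1 0b->0 0c->0 1a->1 1b->2 1c->0 2a->2 2b->0 2c->0

Fold the examples into a partial DFA from state 0: repeatedly fix the first undefined (state, symbol) met by the shortest-then-alphabetical prefix, trying targets in increasing order and rejecting any under which an Accept and a Reject string meet in one state with the same remainder; add a state when all current targets are rejected. Accepting states are where Accept strings end.
a: 0a undefined. 0a->0: no, baa/abaa meet in 0 with "baa" left. Open state 1: 0a->1.
b: 0b undefined. 0b->0: ok.
c: 0c undefined. 0c->0: ok.
aa: 1a undefined. 1a->0: no, baa/cbb meet in 0. 1a->1: ok.
ab: 1b undefined. 1b->0: no, baa/abaa meet in 1. 1b->1: no, baa/abaa meet in 1. Open state 2: 1b->2.
ac: 1c undefined. 1c->0: ok.
aba: 2a undefined. 2a->0: no, baa/abaa meet in 1. 2a->1: no, baa/abaa meet in 1. 2a->2: ok.
abb: 2b undefined. 2b->0: ok.
abc: 2c undefined. 2c->0: ok.
All examples now run through 3 states with every (state, symbol) defined. Accept strings end in {1}, Reject strings end in {0,2}; accept={1}.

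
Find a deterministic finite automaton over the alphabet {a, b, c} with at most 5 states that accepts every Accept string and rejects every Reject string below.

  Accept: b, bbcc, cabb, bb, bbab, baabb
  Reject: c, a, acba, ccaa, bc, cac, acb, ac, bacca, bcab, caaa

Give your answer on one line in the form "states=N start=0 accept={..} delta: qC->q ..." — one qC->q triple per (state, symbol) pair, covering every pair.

states=4 start=0 accept={1} delta: 0a->0 0b->1 0c->2 1a->0 1b->1 1c->2 2a->3 2b->0 2c->1 3a->0 3b->0 3c->0

State merging on the prefix tree: take the shortest (then alphabetical) example prefix whose next move is undefined and point that move at state 0, else 1, else 2, ...; a target is out if some Accept/Reject pair would then sit in one state with the same input left (inseparable). If every existing state is out, open a new one.
a: 0a undefined. 0a->0: ok.
b: 0b undefined. 0b->0: no, b/a meet in 0. Open state 1: 0b->1.
c: 0c undefined. 0c->0: no, b/acb meet in 1. 0c->1: no, b/c meet in 1. Open state 2: 0c->2.
ba: 1a undefined. 1a->0: ok.
bb: 1b undefined. 1b->0: no, bb/a meet in 0. 1b->1: ok.
bc: 1c undefined. 1c->0: no, b/bcab meet in 1. 1c->1: no, b/bc meet in 1. 1c->2: ok.
ca: 2a undefined. 2a->0: no, b/bcab meet in 1. 2a->1: no, b/bcab meet in 1. 2a->2: no, bbcc/cac meet in 2 with "c" left. Open state 3: 2a->3.
cc: 2c undefined. 2c->0: no, bbcc/a meet in 0. 2c->1: ok.
acb: 2b undefined. 2b->0: ok.
caa: 3a undefined. 3a->0: ok.
cab: 3b undefined. 3b->0: ok.
cac: 3c undefined. 3c->0: ok.
All examples now run through 4 states with every (state, symbol) defined. Accept strings end in {1}, Reject strings end in {0,2}; accept={1}.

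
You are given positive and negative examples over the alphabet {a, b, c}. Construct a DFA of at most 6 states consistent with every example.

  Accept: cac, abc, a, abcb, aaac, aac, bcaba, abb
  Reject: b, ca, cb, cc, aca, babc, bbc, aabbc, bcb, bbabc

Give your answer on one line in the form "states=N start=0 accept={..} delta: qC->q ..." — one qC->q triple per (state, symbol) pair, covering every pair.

states=5 start=0 accept={0,1,4} delta: 0a->1 0b->2 0c->1 1a->2 1b->3 1c->2 2a->2 2b->4 2c->0 3a->0 3b->0 3c->4 4a->2 4b->1 4c->2

Grow the machine one transition at a time. Run the examples from 0; the earliest place one falls off (shortest prefix, ties alphabetical) gets sent to the lowest-numbered state that keeps every Accept/Reject pair distinguishable — a pair clashes when both reach the same state with identical unread suffix — and to a fresh state only if none does.
a: 0a undefined. 0a->0: no, abcb/bcb meet in 0 with "bcb" left. Open state 1: 0a->1.
b: 0b undefined. 0b->0: no, abc/babc meet in 1 with "bc" left. 0b->1: no, abc/bbc meet in 1 with "bc" left. Open state 2: 0b->2.
c: 0c undefined. 0c->0: no, a/ca meet in 1. 0c->1: ok.
aa: 1a undefined. 1a->0: no, aaac/cc meet in 1 with "c" left. 1a->1: no, cac/cc meet in 1 with "c" left. 1a->2: ok.
ab: 1b undefined. 1b->0: no, abcb/cb meet in 0. 1b->1: no, abc/cc meet in 1 with "c" left. 1b->2: no, abcb/bcb meet in 2 with "cb" left. Open state 3: 1b->3.
ac: 1c undefined. 1c->0: no, a/aca meet in 1. 1c->1: no, a/cc meet in 1. 1c->2: ok.
ba: 2a undefined. 2a->0: no, cac/babc meet in 2 with "c" left. 2a->1: no, abc/babc meet in 3 with "c" left. 2a->2: ok.
bb: 2b undefined. 2b->0: no, cac/aabbc meet in 2 with "c" left. 2b->1: no, abc/aabbc meet in 3 with "c" left. 2b->2: no, cac/babc meet in 2 with "c" left. 2b->3: no, abc/babc meet in 3 with "c" left. Open state 4: 2b->4.
bc: 2c undefined. 2c->0: ok.
abb: 3b undefined. 3b->0: ok.
abc: 3c undefined. 3c->0: no, abcb/b meet in 2. 3c->1: no, abcb/cb meet in 3. 3c->2: no, abc/b meet in 2. 3c->3: no, abc/cb meet in 3. 3c->4: ok.
bba: 4a undefined. 4a->0: no, cac/bbabc meet in 0. 4a->1: no, abc/bbabc meet in 4. 4a->2: ok.
bbc: 4c undefined. 4c->0: no, cac/babc meet in 0. 4c->1: no, a/babc meet in 1. 4c->2: ok.
aabb: 4b undefined. 4b->0: no, a/aabbc meet in 1. 4b->1: ok.
bcaba: 3a undefined. 3a->0: ok.
All examples now run through 5 states with every (state, symbol) defined. Accept strings end in {0,1,4}, Reject strings end in {2,3}; accept={0,1,4}.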